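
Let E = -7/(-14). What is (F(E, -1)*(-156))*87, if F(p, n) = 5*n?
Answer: 67860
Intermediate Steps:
E = ½ (E = -7*(-1/14) = ½ ≈ 0.50000)
(F(E, -1)*(-156))*87 = ((5*(-1))*(-156))*87 = -5*(-156)*87 = 780*87 = 67860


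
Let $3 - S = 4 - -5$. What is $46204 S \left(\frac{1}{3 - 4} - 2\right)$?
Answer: $831672$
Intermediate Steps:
$S = -6$ ($S = 3 - \left(4 - -5\right) = 3 - \left(4 + 5\right) = 3 - 9 = -6$)
$46204 S \left(\frac{1}{3 - 4} - 2\right) = 46204 \left(- 6 \left(\frac{1}{3 - 4} - 2\right)\right) = 46204 \left(- 6 \left(\frac{1}{-1} - 2\right)\right) = 46204 \left(- 6 \left(-1 - 2\right)\right) = 46204 \left(\left(-6\right) \left(-3\right)\right) = 46204 \cdot 18 = 831672$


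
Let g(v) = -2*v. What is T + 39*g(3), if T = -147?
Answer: -381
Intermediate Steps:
T + 39*g(3) = -147 + 39*(-2*3) = -147 + 39*(-6) = -147 - 234 = -381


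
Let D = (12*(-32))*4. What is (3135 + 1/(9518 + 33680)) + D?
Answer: 69073603/43198 ≈ 1599.0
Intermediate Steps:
D = -1536 (D = -384*4 = -1536)
(3135 + 1/(9518 + 33680)) + D = (3135 + 1/(9518 + 33680)) - 1536 = (3135 + 1/43198) - 1536 = 135425731/43198 - 1536 = 69073603/43198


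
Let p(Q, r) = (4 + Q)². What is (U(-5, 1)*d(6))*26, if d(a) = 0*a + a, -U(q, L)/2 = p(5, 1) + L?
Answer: -25584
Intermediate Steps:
U(q, L) = -162 - 2*L (U(q, L) = -2*((4 + 5)² + L) = -2*(9² + L) = -2*(81 + L) = -162 - 2*L)
d(a) = a (d(a) = 0 + a = a)
(U(-5, 1)*d(6))*26 = ((-162 - 2*1)*6)*26 = ((-162 - 2)*6)*26 = -164*6*26 = -984*26 = -25584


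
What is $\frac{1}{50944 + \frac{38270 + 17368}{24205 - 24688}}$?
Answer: $\frac{161}{8183438} \approx 1.9674 \cdot 10^{-5}$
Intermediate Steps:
$\frac{1}{50944 + \frac{38270 + 17368}{24205 - 24688}} = \frac{1}{50944 + \frac{55638}{-483}} = \frac{1}{50944 + 55638 \left(- \frac{1}{483}\right)} = \frac{1}{50944 - \frac{18546}{161}} = \frac{1}{\frac{8183438}{161}} = \frac{161}{8183438}$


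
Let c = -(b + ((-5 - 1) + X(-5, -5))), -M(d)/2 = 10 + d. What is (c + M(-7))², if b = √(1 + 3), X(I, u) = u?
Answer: 9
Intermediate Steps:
M(d) = -20 - 2*d (M(d) = -2*(10 + d) = -20 - 2*d)
b = 2 (b = √4 = 2)
c = 9 (c = -(2 + ((-5 - 1) - 5)) = -(2 + (-6 - 5)) = -(2 - 11) = -1*(-9) = 9)
(c + M(-7))² = (9 + (-20 - 2*(-7)))² = (9 + (-20 + 14))² = (9 - 6)² = 3² = 9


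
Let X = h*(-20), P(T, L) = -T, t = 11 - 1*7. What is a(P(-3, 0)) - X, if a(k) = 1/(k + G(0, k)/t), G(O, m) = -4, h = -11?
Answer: -439/2 ≈ -219.50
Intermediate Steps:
t = 4 (t = 11 - 7 = 4)
X = 220 (X = -11*(-20) = 220)
a(k) = 1/(-1 + k) (a(k) = 1/(k - 4/4) = 1/(k - 4*¼) = 1/(k - 1) = 1/(-1 + k))
a(P(-3, 0)) - X = 1/(-1 - 1*(-3)) - 1*220 = 1/(-1 + 3) - 220 = 1/2 - 220 = ½ - 220 = -439/2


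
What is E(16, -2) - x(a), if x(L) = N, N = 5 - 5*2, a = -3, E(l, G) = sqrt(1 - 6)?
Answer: 5 + I*sqrt(5) ≈ 5.0 + 2.2361*I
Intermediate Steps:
E(l, G) = I*sqrt(5) (E(l, G) = sqrt(-5) = I*sqrt(5))
N = -5 (N = 5 - 10 = -5)
x(L) = -5
E(16, -2) - x(a) = I*sqrt(5) - 1*(-5) = I*sqrt(5) + 5 = 5 + I*sqrt(5)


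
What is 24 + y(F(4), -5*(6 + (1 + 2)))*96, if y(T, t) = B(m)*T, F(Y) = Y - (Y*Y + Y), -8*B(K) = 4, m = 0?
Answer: 792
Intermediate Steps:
B(K) = -½ (B(K) = -⅛*4 = -½)
F(Y) = -Y² (F(Y) = Y - (Y² + Y) = Y - (Y + Y²) = Y + (-Y - Y²) = -Y²)
y(T, t) = -T/2
24 + y(F(4), -5*(6 + (1 + 2)))*96 = 24 - (-1)*4²/2*96 = 24 - (-1)*16/2*96 = 24 - ½*(-16)*96 = 24 + 8*96 = 24 + 768 = 792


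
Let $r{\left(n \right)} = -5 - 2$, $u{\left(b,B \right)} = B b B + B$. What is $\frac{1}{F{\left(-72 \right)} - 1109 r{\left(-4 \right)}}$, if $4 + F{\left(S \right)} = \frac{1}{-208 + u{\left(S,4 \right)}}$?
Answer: $\frac{1356}{10521203} \approx 0.00012888$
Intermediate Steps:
$u{\left(b,B \right)} = B + b B^{2}$ ($u{\left(b,B \right)} = b B^{2} + B = B + b B^{2}$)
$r{\left(n \right)} = -7$
$F{\left(S \right)} = -4 + \frac{1}{-204 + 16 S}$ ($F{\left(S \right)} = -4 + \frac{1}{-208 + 4 \left(1 + 4 S\right)} = -4 + \frac{1}{-208 + \left(4 + 16 S\right)} = -4 + \frac{1}{-204 + 16 S}$)
$\frac{1}{F{\left(-72 \right)} - 1109 r{\left(-4 \right)}} = \frac{1}{\frac{817 - -4608}{4 \left(-51 + 4 \left(-72\right)\right)} - -7763} = \frac{1}{\frac{817 + 4608}{4 \left(-51 - 288\right)} + 7763} = \frac{1}{\frac{1}{4} \frac{1}{-339} \cdot 5425 + 7763} = \frac{1}{\frac{1}{4} \left(- \frac{1}{339}\right) 5425 + 7763} = \frac{1}{- \frac{5425}{1356} + 7763} = \frac{1}{\frac{10521203}{1356}} = \frac{1356}{10521203}$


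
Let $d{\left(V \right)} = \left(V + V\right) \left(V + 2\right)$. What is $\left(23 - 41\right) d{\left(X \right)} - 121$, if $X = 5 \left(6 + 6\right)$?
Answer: $-134041$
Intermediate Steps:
$X = 60$ ($X = 5 \cdot 12 = 60$)
$d{\left(V \right)} = 2 V \left(2 + V\right)$
$\left(23 - 41\right) d{\left(X \right)} - 121 = \left(23 - 41\right) 2 \cdot 60 \left(2 + 60\right) - 121 = \left(23 - 41\right) 2 \cdot 60 \cdot 62 - 121 = \left(-18\right) 7440 - 121 = -133920 - 121 = -134041$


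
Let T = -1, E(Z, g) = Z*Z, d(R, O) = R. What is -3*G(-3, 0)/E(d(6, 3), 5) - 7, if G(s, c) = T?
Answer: -83/12 ≈ -6.9167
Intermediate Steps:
E(Z, g) = Z²
G(s, c) = -1
-3*G(-3, 0)/E(d(6, 3), 5) - 7 = -(-3)/(6²) - 7 = -(-3)/36 - 7 = -3*(-1/36) - 7 = 1/12 - 7 = -83/12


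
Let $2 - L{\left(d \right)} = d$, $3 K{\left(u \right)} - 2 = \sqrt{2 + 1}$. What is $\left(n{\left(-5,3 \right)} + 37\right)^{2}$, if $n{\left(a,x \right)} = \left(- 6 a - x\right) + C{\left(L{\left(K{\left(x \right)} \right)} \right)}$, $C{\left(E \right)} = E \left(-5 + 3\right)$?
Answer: $\frac{33868}{9} + \frac{736 \sqrt{3}}{9} \approx 3904.8$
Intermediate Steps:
$K{\left(u \right)} = \frac{2}{3} + \frac{\sqrt{3}}{3}$ ($K{\left(u \right)} = \frac{2}{3} + \frac{\sqrt{2 + 1}}{3} = \frac{2}{3} + \frac{\sqrt{3}}{3}$)
$L{\left(d \right)} = 2 - d$
$C{\left(E \right)} = - 2 E$ ($C{\left(E \right)} = E \left(-2\right) = - 2 E$)
$n{\left(a,x \right)} = - \frac{8}{3} - x - 6 a + \frac{2 \sqrt{3}}{3}$ ($n{\left(a,x \right)} = \left(- 6 a - x\right) - 2 \left(2 - \left(\frac{2}{3} + \frac{\sqrt{3}}{3}\right)\right) = \left(- x - 6 a\right) - 2 \left(2 - \left(\frac{2}{3} + \frac{\sqrt{3}}{3}\right)\right) = \left(- x - 6 a\right) - 2 \left(\frac{4}{3} - \frac{\sqrt{3}}{3}\right) = \left(- x - 6 a\right) - \left(\frac{8}{3} - \frac{2 \sqrt{3}}{3}\right) = - \frac{8}{3} - x - 6 a + \frac{2 \sqrt{3}}{3}$)
$\left(n{\left(-5,3 \right)} + 37\right)^{2} = \left(\left(- \frac{8}{3} - 3 - -30 + \frac{2 \sqrt{3}}{3}\right) + 37\right)^{2} = \left(\left(- \frac{8}{3} - 3 + 30 + \frac{2 \sqrt{3}}{3}\right) + 37\right)^{2} = \left(\left(\frac{73}{3} + \frac{2 \sqrt{3}}{3}\right) + 37\right)^{2} = \left(\frac{184}{3} + \frac{2 \sqrt{3}}{3}\right)^{2}$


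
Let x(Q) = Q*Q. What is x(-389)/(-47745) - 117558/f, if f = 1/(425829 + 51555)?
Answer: -2679464118597961/47745 ≈ -5.6120e+10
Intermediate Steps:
f = 1/477384 ≈ 2.0947e-6
x(Q) = Q**2
x(-389)/(-47745) - 117558/f = (-389)**2/(-47745) - 117558/1/477384 = 151321*(-1/47745) - 117558*477384 = -151321/47745 - 56120308272 = -2679464118597961/47745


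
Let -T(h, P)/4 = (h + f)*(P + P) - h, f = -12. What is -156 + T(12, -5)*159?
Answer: 7476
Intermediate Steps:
T(h, P) = 4*h - 8*P*(-12 + h) (T(h, P) = -4*((h - 12)*(P + P) - h) = -4*((-12 + h)*(2*P) - h) = -4*(2*P*(-12 + h) - h) = -4*(-h + 2*P*(-12 + h)) = 4*h - 8*P*(-12 + h))
-156 + T(12, -5)*159 = -156 + (4*12 + 96*(-5) - 8*(-5)*12)*159 = -156 + (48 - 480 + 480)*159 = -156 + 48*159 = -156 + 7632 = 7476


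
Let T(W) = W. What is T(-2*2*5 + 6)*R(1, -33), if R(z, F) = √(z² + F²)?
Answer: -14*√1090 ≈ -462.21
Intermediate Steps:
R(z, F) = √(F² + z²)
T(-2*2*5 + 6)*R(1, -33) = (-2*2*5 + 6)*√((-33)² + 1²) = (-4*5 + 6)*√(1089 + 1) = (-20 + 6)*√1090 = -14*√1090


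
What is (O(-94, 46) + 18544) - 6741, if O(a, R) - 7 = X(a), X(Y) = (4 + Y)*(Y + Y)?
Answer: 28730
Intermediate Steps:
X(Y) = 2*Y*(4 + Y) (X(Y) = (4 + Y)*(2*Y) = 2*Y*(4 + Y))
O(a, R) = 7 + 2*a*(4 + a)
(O(-94, 46) + 18544) - 6741 = ((7 + 2*(-94)*(4 - 94)) + 18544) - 6741 = ((7 + 2*(-94)*(-90)) + 18544) - 6741 = ((7 + 16920) + 18544) - 6741 = (16927 + 18544) - 6741 = 35471 - 6741 = 28730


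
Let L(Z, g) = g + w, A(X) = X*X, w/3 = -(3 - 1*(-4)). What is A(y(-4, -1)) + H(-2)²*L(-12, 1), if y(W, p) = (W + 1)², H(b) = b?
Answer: 1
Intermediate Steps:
w = -21 (w = 3*(-(3 - 1*(-4))) = 3*(-(3 + 4)) = 3*(-1*7) = 3*(-7) = -21)
y(W, p) = (1 + W)²
A(X) = X²
L(Z, g) = -21 + g (L(Z, g) = g - 21 = -21 + g)
A(y(-4, -1)) + H(-2)²*L(-12, 1) = ((1 - 4)²)² + (-2)²*(-21 + 1) = ((-3)²)² + 4*(-20) = 9² - 80 = 81 - 80 = 1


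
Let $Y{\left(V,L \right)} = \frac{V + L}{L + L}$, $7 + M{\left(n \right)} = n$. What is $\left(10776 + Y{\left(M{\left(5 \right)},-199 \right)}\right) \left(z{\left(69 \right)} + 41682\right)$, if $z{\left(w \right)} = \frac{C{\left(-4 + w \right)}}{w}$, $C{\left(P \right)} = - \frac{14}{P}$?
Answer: $\frac{133635154954674}{297505} \approx 4.4919 \cdot 10^{8}$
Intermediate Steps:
$M{\left(n \right)} = -7 + n$
$Y{\left(V,L \right)} = \frac{L + V}{2 L}$
$z{\left(w \right)} = - \frac{14}{w \left(-4 + w\right)}$ ($z{\left(w \right)} = \frac{\left(-14\right) \frac{1}{-4 + w}}{w} = - \frac{14}{w \left(-4 + w\right)}$)
$\left(10776 + Y{\left(M{\left(5 \right)},-199 \right)}\right) \left(z{\left(69 \right)} + 41682\right) = \left(10776 + \frac{-199 + \left(-7 + 5\right)}{2 \left(-199\right)}\right) \left(- \frac{14}{69 \left(-4 + 69\right)} + 41682\right) = \left(10776 + \frac{1}{2} \left(- \frac{1}{199}\right) \left(-199 - 2\right)\right) \left(\left(-14\right) \frac{1}{69} \cdot \frac{1}{65} + 41682\right) = \left(10776 + \frac{1}{2} \left(- \frac{1}{199}\right) \left(-201\right)\right) \left(\left(-14\right) \frac{1}{69} \cdot \frac{1}{65} + 41682\right) = \left(10776 + \frac{201}{398}\right) \left(- \frac{14}{4485} + 41682\right) = \frac{4289049}{398} \cdot \frac{186943756}{4485} = \frac{133635154954674}{297505}$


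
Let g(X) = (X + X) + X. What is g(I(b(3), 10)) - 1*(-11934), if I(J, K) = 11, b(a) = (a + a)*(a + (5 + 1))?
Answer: 11967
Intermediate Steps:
b(a) = 2*a*(6 + a) (b(a) = (2*a)*(a + 6) = (2*a)*(6 + a) = 2*a*(6 + a))
g(X) = 3*X (g(X) = 2*X + X = 3*X)
g(I(b(3), 10)) - 1*(-11934) = 3*11 - 1*(-11934) = 33 + 11934 = 11967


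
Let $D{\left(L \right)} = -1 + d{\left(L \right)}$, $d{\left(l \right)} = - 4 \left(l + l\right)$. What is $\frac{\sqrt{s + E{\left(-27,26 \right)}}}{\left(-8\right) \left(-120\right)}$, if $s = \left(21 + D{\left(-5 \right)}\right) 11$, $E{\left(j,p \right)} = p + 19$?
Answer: $\frac{\sqrt{705}}{960} \approx 0.027658$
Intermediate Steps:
$E{\left(j,p \right)} = 19 + p$
$d{\left(l \right)} = - 8 l$ ($d{\left(l \right)} = - 4 \cdot 2 l = - 8 l$)
$D{\left(L \right)} = -1 - 8 L$
$s = 660$ ($s = \left(21 - -39\right) 11 = \left(21 + \left(-1 + 40\right)\right) 11 = \left(21 + 39\right) 11 = 60 \cdot 11 = 660$)
$\frac{\sqrt{s + E{\left(-27,26 \right)}}}{\left(-8\right) \left(-120\right)} = \frac{\sqrt{660 + \left(19 + 26\right)}}{\left(-8\right) \left(-120\right)} = \frac{\sqrt{660 + 45}}{960} = \sqrt{705} \cdot \frac{1}{960} = \frac{\sqrt{705}}{960}$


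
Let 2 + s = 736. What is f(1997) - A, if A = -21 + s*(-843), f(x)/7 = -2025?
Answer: 604608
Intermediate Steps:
s = 734 (s = -2 + 736 = 734)
f(x) = -14175 (f(x) = 7*(-2025) = -14175)
A = -618783 (A = -21 + 734*(-843) = -21 - 618762 = -618783)
f(1997) - A = -14175 - 1*(-618783) = -14175 + 618783 = 604608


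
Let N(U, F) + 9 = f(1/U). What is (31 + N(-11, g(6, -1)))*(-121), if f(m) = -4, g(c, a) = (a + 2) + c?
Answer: -2178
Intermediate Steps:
g(c, a) = 2 + a + c (g(c, a) = (2 + a) + c = 2 + a + c)
N(U, F) = -13 (N(U, F) = -9 - 4 = -13)
(31 + N(-11, g(6, -1)))*(-121) = (31 - 13)*(-121) = 18*(-121) = -2178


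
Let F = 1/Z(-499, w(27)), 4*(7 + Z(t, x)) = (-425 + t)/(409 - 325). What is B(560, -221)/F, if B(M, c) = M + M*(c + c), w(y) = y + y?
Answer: 2407860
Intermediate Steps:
w(y) = 2*y
Z(t, x) = -2777/336 + t/336 (Z(t, x) = -7 + ((-425 + t)/(409 - 325))/4 = -7 + ((-425 + t)/84)/4 = -7 + ((-425 + t)*(1/84))/4 = -7 + (-425/84 + t/84)/4 = -7 + (-425/336 + t/336) = -2777/336 + t/336)
B(M, c) = M + 2*M*c (B(M, c) = M + M*(2*c) = M + 2*M*c)
F = -4/39 (F = 1/(-2777/336 + (1/336)*(-499)) = 1/(-2777/336 - 499/336) = 1/(-39/4) = -4/39 ≈ -0.10256)
B(560, -221)/F = (560*(1 + 2*(-221)))/(-4/39) = (560*(1 - 442))*(-39/4) = (560*(-441))*(-39/4) = -246960*(-39/4) = 2407860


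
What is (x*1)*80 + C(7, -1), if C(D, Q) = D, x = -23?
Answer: -1833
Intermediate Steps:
(x*1)*80 + C(7, -1) = -23*1*80 + 7 = -23*80 + 7 = -1840 + 7 = -1833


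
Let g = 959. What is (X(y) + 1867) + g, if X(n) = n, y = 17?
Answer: 2843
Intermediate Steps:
(X(y) + 1867) + g = (17 + 1867) + 959 = 1884 + 959 = 2843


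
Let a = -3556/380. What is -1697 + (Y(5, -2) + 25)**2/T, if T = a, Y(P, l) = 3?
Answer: -226159/127 ≈ -1780.8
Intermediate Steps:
a = -889/95 (a = -3556*1/380 = -889/95 ≈ -9.3579)
T = -889/95 ≈ -9.3579
-1697 + (Y(5, -2) + 25)**2/T = -1697 + (3 + 25)**2/(-889/95) = -1697 + 28**2*(-95/889) = -1697 + 784*(-95/889) = -1697 - 10640/127 = -226159/127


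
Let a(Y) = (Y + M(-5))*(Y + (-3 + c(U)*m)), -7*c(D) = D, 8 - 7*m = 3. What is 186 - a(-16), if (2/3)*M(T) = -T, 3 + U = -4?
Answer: 214/7 ≈ 30.571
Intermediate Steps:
U = -7 (U = -3 - 4 = -7)
m = 5/7 (m = 8/7 - 1/7*3 = 8/7 - 3/7 = 5/7 ≈ 0.71429)
c(D) = -D/7
M(T) = -3*T/2 (M(T) = 3*(-T)/2 = -3*T/2)
a(Y) = (-16/7 + Y)*(15/2 + Y) (a(Y) = (Y - 3/2*(-5))*(Y + (-3 - 1/7*(-7)*(5/7))) = (Y + 15/2)*(Y + (-3 + 1*(5/7))) = (15/2 + Y)*(Y + (-3 + 5/7)) = (15/2 + Y)*(Y - 16/7) = (15/2 + Y)*(-16/7 + Y) = (-16/7 + Y)*(15/2 + Y))
186 - a(-16) = 186 - (-120/7 + (-16)**2 + (73/14)*(-16)) = 186 - (-120/7 + 256 - 584/7) = 186 - 1*1088/7 = 186 - 1088/7 = 214/7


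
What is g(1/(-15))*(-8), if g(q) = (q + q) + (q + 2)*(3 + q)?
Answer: -9968/225 ≈ -44.302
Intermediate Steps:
g(q) = 2*q + (2 + q)*(3 + q)
g(1/(-15))*(-8) = (6 + (1/(-15))² + 7/(-15))*(-8) = (6 + (-1/15)² + 7*(-1/15))*(-8) = (6 + 1/225 - 7/15)*(-8) = (1246/225)*(-8) = -9968/225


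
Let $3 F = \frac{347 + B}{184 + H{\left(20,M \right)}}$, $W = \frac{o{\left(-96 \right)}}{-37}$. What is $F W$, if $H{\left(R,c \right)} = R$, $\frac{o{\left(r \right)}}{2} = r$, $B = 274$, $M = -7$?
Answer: $\frac{3312}{629} \approx 5.2655$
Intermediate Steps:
$o{\left(r \right)} = 2 r$
$W = \frac{192}{37}$ ($W = \frac{2 \left(-96\right)}{-37} = \left(-192\right) \left(- \frac{1}{37}\right) = \frac{192}{37} \approx 5.1892$)
$F = \frac{69}{68}$ ($F = \frac{\left(347 + 274\right) \frac{1}{184 + 20}}{3} = \frac{621 \cdot \frac{1}{204}}{3} = \frac{1}{3} \cdot \frac{207}{68} = \frac{69}{68} \approx 1.0147$)
$F W = \frac{69}{68} \cdot \frac{192}{37} = \frac{3312}{629}$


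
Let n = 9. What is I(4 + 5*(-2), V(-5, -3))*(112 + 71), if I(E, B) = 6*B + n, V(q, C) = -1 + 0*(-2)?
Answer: 549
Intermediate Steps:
V(q, C) = -1 (V(q, C) = -1 + 0 = -1)
I(E, B) = 9 + 6*B (I(E, B) = 6*B + 9 = 9 + 6*B)
I(4 + 5*(-2), V(-5, -3))*(112 + 71) = (9 + 6*(-1))*(112 + 71) = (9 - 6)*183 = 3*183 = 549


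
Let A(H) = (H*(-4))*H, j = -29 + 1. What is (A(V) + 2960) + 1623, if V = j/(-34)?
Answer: 1323703/289 ≈ 4580.3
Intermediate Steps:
j = -28
V = 14/17 (V = -28/(-34) = -28*(-1/34) = 14/17 ≈ 0.82353)
A(H) = -4*H² (A(H) = (-4*H)*H = -4*H²)
(A(V) + 2960) + 1623 = (-4*(14/17)² + 2960) + 1623 = (-4*196/289 + 2960) + 1623 = (-784/289 + 2960) + 1623 = 854656/289 + 1623 = 1323703/289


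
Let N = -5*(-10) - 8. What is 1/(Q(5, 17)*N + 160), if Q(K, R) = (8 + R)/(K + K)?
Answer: 1/265 ≈ 0.0037736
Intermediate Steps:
N = 42 (N = 50 - 8 = 42)
Q(K, R) = (8 + R)/(2*K) (Q(K, R) = (8 + R)/((2*K)) = (8 + R)*(1/(2*K)) = (8 + R)/(2*K))
1/(Q(5, 17)*N + 160) = 1/(((1/2)*(8 + 17)/5)*42 + 160) = 1/(((1/2)*(1/5)*25)*42 + 160) = 1/((5/2)*42 + 160) = 1/(105 + 160) = 1/265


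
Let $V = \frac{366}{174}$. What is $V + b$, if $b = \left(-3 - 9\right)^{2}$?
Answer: $\frac{4237}{29} \approx 146.1$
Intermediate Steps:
$V = \frac{61}{29}$ ($V = 366 \cdot \frac{1}{174} = \frac{61}{29} \approx 2.1034$)
$b = 144$ ($b = \left(-12\right)^{2} = 144$)
$V + b = \frac{61}{29} + 144 = \frac{4237}{29}$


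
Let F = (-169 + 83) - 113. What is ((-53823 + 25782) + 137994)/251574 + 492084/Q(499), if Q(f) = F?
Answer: -41257886523/16687742 ≈ -2472.3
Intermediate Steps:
F = -199 (F = -86 - 113 = -199)
Q(f) = -199
((-53823 + 25782) + 137994)/251574 + 492084/Q(499) = ((-53823 + 25782) + 137994)/251574 + 492084/(-199) = (-28041 + 137994)*(1/251574) + 492084*(-1/199) = 109953*(1/251574) - 492084/199 = 36651/83858 - 492084/199 = -41257886523/16687742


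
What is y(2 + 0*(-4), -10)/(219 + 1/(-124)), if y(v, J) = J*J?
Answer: 2480/5431 ≈ 0.45664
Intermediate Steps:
y(v, J) = J²
y(2 + 0*(-4), -10)/(219 + 1/(-124)) = (-10)²/(219 + 1/(-124)) = 100/(219 - 1/124) = 100/(27155/124) = 100*(124/27155) = 2480/5431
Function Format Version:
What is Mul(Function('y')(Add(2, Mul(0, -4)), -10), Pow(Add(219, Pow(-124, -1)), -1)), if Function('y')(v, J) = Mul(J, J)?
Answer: Rational(2480, 5431) ≈ 0.45664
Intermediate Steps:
Function('y')(v, J) = Pow(J, 2)
Mul(Function('y')(Add(2, Mul(0, -4)), -10), Pow(Add(219, Pow(-124, -1)), -1)) = Mul(Pow(-10, 2), Pow(Add(219, Pow(-124, -1)), -1)) = Mul(100, Pow(Add(219, Rational(-1, 124)), -1)) = Mul(100, Pow(Rational(27155, 124), -1)) = Mul(100, Rational(124, 27155)) = Rational(2480, 5431)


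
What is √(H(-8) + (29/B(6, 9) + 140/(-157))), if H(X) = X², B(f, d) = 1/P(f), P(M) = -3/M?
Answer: √4792582/314 ≈ 6.9720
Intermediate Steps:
B(f, d) = -f/3 (B(f, d) = 1/(-3/f) = -f/3)
√(H(-8) + (29/B(6, 9) + 140/(-157))) = √((-8)² + (29/((-⅓*6)) + 140/(-157))) = √(64 + (29/(-2) + 140*(-1/157))) = √(64 + (29*(-½) - 140/157)) = √(64 + (-29/2 - 140/157)) = √(64 - 4833/314) = √(15263/314) = √4792582/314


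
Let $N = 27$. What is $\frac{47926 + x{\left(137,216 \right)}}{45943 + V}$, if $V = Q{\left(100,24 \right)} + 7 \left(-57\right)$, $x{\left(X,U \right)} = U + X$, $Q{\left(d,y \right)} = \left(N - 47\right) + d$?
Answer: $\frac{16093}{15208} \approx 1.0582$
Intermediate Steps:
$Q{\left(d,y \right)} = -20 + d$ ($Q{\left(d,y \right)} = \left(27 - 47\right) + d = -20 + d$)
$V = -319$ ($V = \left(-20 + 100\right) + 7 \left(-57\right) = 80 - 399 = -319$)
$\frac{47926 + x{\left(137,216 \right)}}{45943 + V} = \frac{47926 + \left(216 + 137\right)}{45943 - 319} = \frac{47926 + 353}{45624} = 48279 \cdot \frac{1}{45624} = \frac{16093}{15208}$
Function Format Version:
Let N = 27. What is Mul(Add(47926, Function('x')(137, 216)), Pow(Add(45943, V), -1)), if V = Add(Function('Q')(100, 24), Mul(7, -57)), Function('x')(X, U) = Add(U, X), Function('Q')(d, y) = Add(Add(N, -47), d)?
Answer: Rational(16093, 15208) ≈ 1.0582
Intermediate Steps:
Function('Q')(d, y) = Add(-20, d) (Function('Q')(d, y) = Add(Add(27, -47), d) = Add(-20, d))
V = -319 (V = Add(Add(-20, 100), Mul(7, -57)) = Add(80, -399) = -319)
Mul(Add(47926, Function('x')(137, 216)), Pow(Add(45943, V), -1)) = Mul(Add(47926, Add(216, 137)), Pow(Add(45943, -319), -1)) = Mul(Add(47926, 353), Pow(45624, -1)) = Mul(48279, Rational(1, 45624)) = Rational(16093, 15208)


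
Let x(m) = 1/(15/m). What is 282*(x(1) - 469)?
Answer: -661196/5 ≈ -1.3224e+5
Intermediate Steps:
x(m) = m/15
282*(x(1) - 469) = 282*((1/15)*1 - 469) = 282*(1/15 - 469) = 282*(-7034/15) = -661196/5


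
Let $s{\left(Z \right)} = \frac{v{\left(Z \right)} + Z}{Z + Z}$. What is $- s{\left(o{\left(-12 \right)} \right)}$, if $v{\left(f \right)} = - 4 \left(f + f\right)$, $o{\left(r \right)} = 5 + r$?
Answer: $\frac{7}{2} \approx 3.5$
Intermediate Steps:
$v{\left(f \right)} = - 8 f$ ($v{\left(f \right)} = - 4 \cdot 2 f = - 8 f$)
$s{\left(Z \right)} = - \frac{7}{2}$ ($s{\left(Z \right)} = \frac{- 8 Z + Z}{Z + Z} = \frac{\left(-7\right) Z}{2 Z} = - 7 Z \frac{1}{2 Z} = - \frac{7}{2}$)
$- s{\left(o{\left(-12 \right)} \right)} = \left(-1\right) \left(- \frac{7}{2}\right) = \frac{7}{2}$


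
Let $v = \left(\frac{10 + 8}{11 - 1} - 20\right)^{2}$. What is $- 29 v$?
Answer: $- \frac{240149}{25} \approx -9606.0$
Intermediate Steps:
$v = \frac{8281}{25}$ ($v = \left(\frac{18}{10} - 20\right)^{2} = \left(18 \cdot \frac{1}{10} - 20\right)^{2} = \left(\frac{9}{5} - 20\right)^{2} = \left(- \frac{91}{5}\right)^{2} = \frac{8281}{25} \approx 331.24$)
$- 29 v = \left(-29\right) \frac{8281}{25} = - \frac{240149}{25}$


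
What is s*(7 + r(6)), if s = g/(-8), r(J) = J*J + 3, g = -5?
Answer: 115/4 ≈ 28.750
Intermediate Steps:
r(J) = 3 + J**2 (r(J) = J**2 + 3 = 3 + J**2)
s = 5/8 (s = -5/(-8) = -5*(-1/8) = 5/8 ≈ 0.62500)
s*(7 + r(6)) = 5*(7 + (3 + 6**2))/8 = 5*(7 + (3 + 36))/8 = 5*(7 + 39)/8 = (5/8)*46 = 115/4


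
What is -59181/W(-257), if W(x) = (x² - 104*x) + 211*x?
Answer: -19727/12850 ≈ -1.5352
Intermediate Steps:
W(x) = x² + 107*x
-59181/W(-257) = -59181*(-1/(257*(107 - 257))) = -59181/((-257*(-150))) = -59181/38550 = -59181*1/38550 = -19727/12850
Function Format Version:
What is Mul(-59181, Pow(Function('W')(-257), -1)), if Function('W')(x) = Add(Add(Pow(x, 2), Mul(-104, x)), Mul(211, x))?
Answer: Rational(-19727, 12850) ≈ -1.5352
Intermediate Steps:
Function('W')(x) = Add(Pow(x, 2), Mul(107, x))
Mul(-59181, Pow(Function('W')(-257), -1)) = Mul(-59181, Pow(Mul(-257, Add(107, -257)), -1)) = Mul(-59181, Pow(Mul(-257, -150), -1)) = Mul(-59181, Pow(38550, -1)) = Mul(-59181, Rational(1, 38550)) = Rational(-19727, 12850)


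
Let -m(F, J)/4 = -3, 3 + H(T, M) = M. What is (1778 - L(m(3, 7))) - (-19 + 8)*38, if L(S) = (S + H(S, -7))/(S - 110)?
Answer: 107605/49 ≈ 2196.0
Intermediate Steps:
H(T, M) = -3 + M
m(F, J) = 12 (m(F, J) = -4*(-3) = 12)
L(S) = (-10 + S)/(-110 + S) (L(S) = (S + (-3 - 7))/(S - 110) = (S - 10)/(-110 + S) = (-10 + S)/(-110 + S))
(1778 - L(m(3, 7))) - (-19 + 8)*38 = (1778 - (-10 + 12)/(-110 + 12)) - (-19 + 8)*38 = (1778 - 2/(-98)) - (-11)*38 = (1778 - (-1)*2/98) - 1*(-418) = (1778 - 1*(-1/49)) + 418 = (1778 + 1/49) + 418 = 87123/49 + 418 = 107605/49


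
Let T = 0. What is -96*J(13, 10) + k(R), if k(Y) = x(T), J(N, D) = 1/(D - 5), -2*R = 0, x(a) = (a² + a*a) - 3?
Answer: -111/5 ≈ -22.200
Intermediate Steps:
x(a) = -3 + 2*a² (x(a) = (a² + a²) - 3 = 2*a² - 3 = -3 + 2*a²)
R = 0 (R = -½*0 = 0)
J(N, D) = 1/(-5 + D)
k(Y) = -3 (k(Y) = -3 + 2*0² = -3 + 2*0 = -3 + 0 = -3)
-96*J(13, 10) + k(R) = -96/(-5 + 10) - 3 = -96/5 - 3 = -111/5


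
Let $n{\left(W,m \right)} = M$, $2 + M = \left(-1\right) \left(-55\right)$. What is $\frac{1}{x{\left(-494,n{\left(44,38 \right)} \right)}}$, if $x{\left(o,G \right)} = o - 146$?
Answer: $- \frac{1}{640} \approx -0.0015625$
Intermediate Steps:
$M = 53$ ($M = -2 - -55 = -2 + 55 = 53$)
$n{\left(W,m \right)} = 53$
$x{\left(o,G \right)} = -146 + o$ ($x{\left(o,G \right)} = o - 146 = -146 + o$)
$\frac{1}{x{\left(-494,n{\left(44,38 \right)} \right)}} = \frac{1}{-146 - 494} = \frac{1}{-640} = - \frac{1}{640}$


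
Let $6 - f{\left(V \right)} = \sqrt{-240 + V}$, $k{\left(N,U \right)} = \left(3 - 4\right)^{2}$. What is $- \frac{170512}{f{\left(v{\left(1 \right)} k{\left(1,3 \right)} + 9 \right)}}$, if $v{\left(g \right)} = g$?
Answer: $- \frac{511536}{133} - \frac{85256 i \sqrt{230}}{133} \approx -3846.1 - 9721.6 i$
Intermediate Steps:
$k{\left(N,U \right)} = 1$ ($k{\left(N,U \right)} = \left(-1\right)^{2} = 1$)
$f{\left(V \right)} = 6 - \sqrt{-240 + V}$
$- \frac{170512}{f{\left(v{\left(1 \right)} k{\left(1,3 \right)} + 9 \right)}} = - \frac{170512}{6 - \sqrt{-240 + \left(1 \cdot 1 + 9\right)}} = - \frac{170512}{6 - \sqrt{-240 + \left(1 + 9\right)}} = - \frac{170512}{6 - \sqrt{-240 + 10}} = - \frac{170512}{6 - \sqrt{-230}} = - \frac{170512}{6 - i \sqrt{230}}$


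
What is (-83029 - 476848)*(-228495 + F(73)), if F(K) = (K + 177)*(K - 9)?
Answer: 118971063115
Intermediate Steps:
F(K) = (-9 + K)*(177 + K) (F(K) = (177 + K)*(-9 + K) = (-9 + K)*(177 + K))
(-83029 - 476848)*(-228495 + F(73)) = (-83029 - 476848)*(-228495 + (-1593 + 73² + 168*73)) = -559877*(-228495 + (-1593 + 5329 + 12264)) = -559877*(-228495 + 16000) = -559877*(-212495) = 118971063115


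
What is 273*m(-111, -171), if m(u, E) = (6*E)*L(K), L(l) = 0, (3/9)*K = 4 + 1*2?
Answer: 0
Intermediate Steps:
K = 18 (K = 3*(4 + 1*2) = 3*(4 + 2) = 3*6 = 18)
m(u, E) = 0 (m(u, E) = (6*E)*0 = 0)
273*m(-111, -171) = 273*0 = 0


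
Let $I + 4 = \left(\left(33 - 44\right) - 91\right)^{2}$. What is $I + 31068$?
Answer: $41468$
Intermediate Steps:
$I = 10400$ ($I = -4 + \left(\left(33 - 44\right) - 91\right)^{2} = -4 + \left(-11 - 91\right)^{2} = -4 + \left(-102\right)^{2} = -4 + 10404 = 10400$)
$I + 31068 = 10400 + 31068 = 41468$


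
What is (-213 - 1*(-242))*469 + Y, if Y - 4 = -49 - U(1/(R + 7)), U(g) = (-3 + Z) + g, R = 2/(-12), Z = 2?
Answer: 555831/41 ≈ 13557.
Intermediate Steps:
R = -⅙ (R = 2*(-1/12) = -⅙ ≈ -0.16667)
U(g) = -1 + g (U(g) = (-3 + 2) + g = -1 + g)
Y = -1810/41 (Y = 4 + (-49 - (-1 + 1/(-⅙ + 7))) = 4 + (-49 - (-1 + 1/(41/6))) = 4 + (-49 - (-1 + 6/41)) = 4 + (-49 - 1*(-35/41)) = 4 + (-49 + 35/41) = 4 - 1974/41 = -1810/41 ≈ -44.146)
(-213 - 1*(-242))*469 + Y = (-213 - 1*(-242))*469 - 1810/41 = (-213 + 242)*469 - 1810/41 = 29*469 - 1810/41 = 13601 - 1810/41 = 555831/41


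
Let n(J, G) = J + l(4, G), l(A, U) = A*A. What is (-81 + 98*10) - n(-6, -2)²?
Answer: 799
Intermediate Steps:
l(A, U) = A²
n(J, G) = 16 + J (n(J, G) = J + 4² = J + 16 = 16 + J)
(-81 + 98*10) - n(-6, -2)² = (-81 + 98*10) - (16 - 6)² = (-81 + 980) - 1*10² = 899 - 1*100 = 899 - 100 = 799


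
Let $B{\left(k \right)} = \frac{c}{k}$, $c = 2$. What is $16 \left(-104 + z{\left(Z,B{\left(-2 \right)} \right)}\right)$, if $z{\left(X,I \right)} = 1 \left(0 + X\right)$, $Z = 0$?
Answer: $-1664$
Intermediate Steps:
$B{\left(k \right)} = \frac{2}{k}$
$z{\left(X,I \right)} = X$ ($z{\left(X,I \right)} = 1 X = X$)
$16 \left(-104 + z{\left(Z,B{\left(-2 \right)} \right)}\right) = 16 \left(-104 + 0\right) = 16 \left(-104\right) = -1664$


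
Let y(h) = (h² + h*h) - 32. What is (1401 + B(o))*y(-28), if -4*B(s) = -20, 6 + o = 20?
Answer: 2159616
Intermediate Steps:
o = 14 (o = -6 + 20 = 14)
B(s) = 5 (B(s) = -¼*(-20) = 5)
y(h) = -32 + 2*h² (y(h) = (h² + h²) - 32 = 2*h² - 32 = -32 + 2*h²)
(1401 + B(o))*y(-28) = (1401 + 5)*(-32 + 2*(-28)²) = 1406*(-32 + 2*784) = 1406*(-32 + 1568) = 1406*1536 = 2159616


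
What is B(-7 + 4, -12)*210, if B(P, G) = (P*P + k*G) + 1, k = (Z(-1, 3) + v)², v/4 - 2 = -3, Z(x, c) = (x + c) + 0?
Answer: -7980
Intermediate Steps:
Z(x, c) = c + x (Z(x, c) = (c + x) + 0 = c + x)
v = -4 (v = 8 + 4*(-3) = 8 - 12 = -4)
k = 4 (k = ((3 - 1) - 4)² = (2 - 4)² = (-2)² = 4)
B(P, G) = 1 + P² + 4*G (B(P, G) = (P*P + 4*G) + 1 = (P² + 4*G) + 1 = 1 + P² + 4*G)
B(-7 + 4, -12)*210 = (1 + (-7 + 4)² + 4*(-12))*210 = (1 + (-3)² - 48)*210 = (1 + 9 - 48)*210 = -38*210 = -7980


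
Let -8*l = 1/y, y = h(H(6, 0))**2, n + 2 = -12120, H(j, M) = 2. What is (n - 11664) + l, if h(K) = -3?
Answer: -1712593/72 ≈ -23786.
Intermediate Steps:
n = -12122 (n = -2 - 12120 = -12122)
y = 9 (y = (-3)**2 = 9)
l = -1/72 (l = -1/8/9 = -1/8*1/9 = -1/72 ≈ -0.013889)
(n - 11664) + l = (-12122 - 11664) - 1/72 = -23786 - 1/72 = -1712593/72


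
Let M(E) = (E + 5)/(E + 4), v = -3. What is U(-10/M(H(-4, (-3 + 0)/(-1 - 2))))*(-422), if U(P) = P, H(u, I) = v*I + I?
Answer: 8440/3 ≈ 2813.3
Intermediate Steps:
H(u, I) = -2*I (H(u, I) = -3*I + I = -2*I)
M(E) = (5 + E)/(4 + E)
U(-10/M(H(-4, (-3 + 0)/(-1 - 2))))*(-422) = -10*(4 - 2*(-3 + 0)/(-1 - 2))/(5 - 2*(-3 + 0)/(-1 - 2))*(-422) = -10*(4 - (-6)/(-3))/(5 - (-6)/(-3))*(-422) = -10*(4 - (-6)*(-1)/3)/(5 - (-6)*(-1)/3)*(-422) = -10*(4 - 2*1)/(5 - 2*1)*(-422) = -10*(4 - 2)/(5 - 2)*(-422) = -10/(3/2)*(-422) = -10/((1/2)*3)*(-422) = -10/3/2*(-422) = -10*2/3*(-422) = -20/3*(-422) = 8440/3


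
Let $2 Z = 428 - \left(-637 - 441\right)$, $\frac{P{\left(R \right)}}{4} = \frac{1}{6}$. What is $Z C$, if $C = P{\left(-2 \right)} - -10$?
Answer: $8032$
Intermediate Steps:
$P{\left(R \right)} = \frac{2}{3}$ ($P{\left(R \right)} = \frac{4}{6} = 4 \cdot \frac{1}{6} = \frac{2}{3}$)
$C = \frac{32}{3}$ ($C = \frac{2}{3} - -10 = \frac{2}{3} + 10 = \frac{32}{3} \approx 10.667$)
$Z = 753$ ($Z = \frac{428 - \left(-637 - 441\right)}{2} = \frac{428 - -1078}{2} = \frac{428 + 1078}{2} = \frac{1}{2} \cdot 1506 = 753$)
$Z C = 753 \cdot \frac{32}{3} = 8032$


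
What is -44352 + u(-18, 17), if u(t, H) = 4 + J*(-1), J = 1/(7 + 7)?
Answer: -620873/14 ≈ -44348.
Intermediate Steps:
J = 1/14 ≈ 0.071429
u(t, H) = 55/14 (u(t, H) = 4 + (1/14)*(-1) = 4 - 1/14 = 55/14)
-44352 + u(-18, 17) = -44352 + 55/14 = -620873/14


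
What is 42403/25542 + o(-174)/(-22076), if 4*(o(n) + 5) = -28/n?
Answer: 27150244003/16352090568 ≈ 1.6604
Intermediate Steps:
o(n) = -5 - 7/n (o(n) = -5 + (-28/n)/4 = -5 - 7/n)
42403/25542 + o(-174)/(-22076) = 42403/25542 + (-5 - 7/(-174))/(-22076) = 42403*(1/25542) + (-5 - 7*(-1/174))*(-1/22076) = 42403/25542 + (-5 + 7/174)*(-1/22076) = 42403/25542 - 863/174*(-1/22076) = 42403/25542 + 863/3841224 = 27150244003/16352090568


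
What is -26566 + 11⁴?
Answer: -11925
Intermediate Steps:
-26566 + 11⁴ = -26566 + 14641 = -11925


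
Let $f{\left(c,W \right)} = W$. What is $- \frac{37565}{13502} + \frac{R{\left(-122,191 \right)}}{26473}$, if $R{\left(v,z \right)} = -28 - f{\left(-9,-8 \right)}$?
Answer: $- \frac{994728285}{357438446} \approx -2.7829$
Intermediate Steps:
$R{\left(v,z \right)} = -20$ ($R{\left(v,z \right)} = -28 - -8 = -28 + 8 = -20$)
$- \frac{37565}{13502} + \frac{R{\left(-122,191 \right)}}{26473} = - \frac{37565}{13502} - \frac{20}{26473} = - \frac{994728285}{357438446}$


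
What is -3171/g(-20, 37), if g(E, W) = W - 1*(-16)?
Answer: -3171/53 ≈ -59.830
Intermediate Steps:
g(E, W) = 16 + W (g(E, W) = W + 16 = 16 + W)
-3171/g(-20, 37) = -3171/(16 + 37) = -3171/53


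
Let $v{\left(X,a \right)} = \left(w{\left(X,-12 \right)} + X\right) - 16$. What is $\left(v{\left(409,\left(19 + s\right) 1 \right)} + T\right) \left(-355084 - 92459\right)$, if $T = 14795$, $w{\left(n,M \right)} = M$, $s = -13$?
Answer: $-6791912568$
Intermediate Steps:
$v{\left(X,a \right)} = -28 + X$ ($v{\left(X,a \right)} = \left(-12 + X\right) - 16 = -28 + X$)
$\left(v{\left(409,\left(19 + s\right) 1 \right)} + T\right) \left(-355084 - 92459\right) = \left(\left(-28 + 409\right) + 14795\right) \left(-355084 - 92459\right) = \left(381 + 14795\right) \left(-447543\right) = 15176 \left(-447543\right) = -6791912568$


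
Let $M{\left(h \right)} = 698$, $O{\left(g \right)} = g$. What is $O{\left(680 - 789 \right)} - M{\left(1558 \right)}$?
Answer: $-807$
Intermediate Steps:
$O{\left(680 - 789 \right)} - M{\left(1558 \right)} = \left(680 - 789\right) - 698 = -109 - 698 = -807$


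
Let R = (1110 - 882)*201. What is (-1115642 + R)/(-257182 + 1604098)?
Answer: -534907/673458 ≈ -0.79427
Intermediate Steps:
R = 45828 (R = 228*201 = 45828)
(-1115642 + R)/(-257182 + 1604098) = (-1115642 + 45828)/(-257182 + 1604098) = -1069814/1346916 = -1069814*1/1346916 = -534907/673458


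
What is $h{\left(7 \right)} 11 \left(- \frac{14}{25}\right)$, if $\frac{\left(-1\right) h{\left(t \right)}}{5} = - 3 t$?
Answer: $- \frac{3234}{5} \approx -646.8$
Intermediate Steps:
$h{\left(t \right)} = 15 t$ ($h{\left(t \right)} = - 5 \left(- 3 t\right) = 15 t$)
$h{\left(7 \right)} 11 \left(- \frac{14}{25}\right) = 15 \cdot 7 \cdot 11 \left(- \frac{14}{25}\right) = 105 \cdot 11 \left(\left(-14\right) \frac{1}{25}\right) = 1155 \left(- \frac{14}{25}\right) = - \frac{3234}{5}$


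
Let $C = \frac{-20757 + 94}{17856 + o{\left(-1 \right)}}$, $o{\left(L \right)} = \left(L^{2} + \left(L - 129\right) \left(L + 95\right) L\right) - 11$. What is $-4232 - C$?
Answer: $- \frac{127218649}{30066} \approx -4231.3$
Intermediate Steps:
$o{\left(L \right)} = -11 + L^{2} + L \left(-129 + L\right) \left(95 + L\right)$ ($o{\left(L \right)} = \left(L^{2} + \left(-129 + L\right) \left(95 + L\right) L\right) - 11 = \left(L^{2} + L \left(-129 + L\right) \left(95 + L\right)\right) - 11 = -11 + L^{2} + L \left(-129 + L\right) \left(95 + L\right)$)
$C = - \frac{20663}{30066}$ ($C = \frac{-20757 + 94}{17856 - \left(-12244 + 1 + 33\right)} = - \frac{20663}{17856 - -12210} = - \frac{20663}{17856 + 12210} = - \frac{20663}{30066} \approx -0.68725$)
$-4232 - C = -4232 - - \frac{20663}{30066} = -4232 + \frac{20663}{30066} = - \frac{127218649}{30066}$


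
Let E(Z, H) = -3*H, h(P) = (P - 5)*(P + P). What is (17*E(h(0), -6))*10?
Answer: 3060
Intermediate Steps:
h(P) = 2*P*(-5 + P) (h(P) = (-5 + P)*(2*P) = 2*P*(-5 + P))
(17*E(h(0), -6))*10 = (17*(-3*(-6)))*10 = (17*18)*10 = 306*10 = 3060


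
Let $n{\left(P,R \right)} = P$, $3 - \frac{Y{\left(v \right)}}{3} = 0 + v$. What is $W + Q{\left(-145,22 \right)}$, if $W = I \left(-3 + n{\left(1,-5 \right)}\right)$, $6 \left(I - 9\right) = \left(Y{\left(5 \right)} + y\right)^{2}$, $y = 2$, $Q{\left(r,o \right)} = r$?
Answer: $- \frac{505}{3} \approx -168.33$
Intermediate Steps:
$Y{\left(v \right)} = 9 - 3 v$ ($Y{\left(v \right)} = 9 - 3 \left(0 + v\right) = 9 - 3 v$)
$I = \frac{35}{3}$ ($I = 9 + \frac{\left(\left(9 - 15\right) + 2\right)^{2}}{6} = 9 + \frac{\left(-6 + 2\right)^{2}}{6} = 9 + \frac{\left(-4\right)^{2}}{6} = 9 + \frac{1}{6} \cdot 16 = 9 + \frac{8}{3} = \frac{35}{3} \approx 11.667$)
$W = - \frac{70}{3}$ ($W = \frac{35 \left(-3 + 1\right)}{3} = \frac{35}{3} \left(-2\right) = - \frac{70}{3} \approx -23.333$)
$W + Q{\left(-145,22 \right)} = - \frac{70}{3} - 145 = - \frac{505}{3}$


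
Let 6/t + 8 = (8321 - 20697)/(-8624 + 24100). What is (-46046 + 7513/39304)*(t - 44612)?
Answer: 1374425764523504693/669071992 ≈ 2.0542e+9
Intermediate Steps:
t = -11607/17023 (t = 6/(-8 + (8321 - 20697)/(-8624 + 24100)) = 6/(-8 - 12376/15476) = 6/(-8 - 12376*1/15476) = 6/(-8 - 3094/3869) = 6/(-34046/3869) = 6*(-3869/34046) = -11607/17023 ≈ -0.68184)
(-46046 + 7513/39304)*(t - 44612) = (-46046 + 7513/39304)*(-11607/17023 - 44612) = (-46046 + 7513*(1/39304))*(-759441683/17023) = (-46046 + 7513/39304)*(-759441683/17023) = -1809784471/39304*(-759441683/17023) = 1374425764523504693/669071992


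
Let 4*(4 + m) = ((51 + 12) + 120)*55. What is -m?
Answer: -10049/4 ≈ -2512.3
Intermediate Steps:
m = 10049/4 (m = -4 + (((51 + 12) + 120)*55)/4 = -4 + ((63 + 120)*55)/4 = -4 + (183*55)/4 = -4 + (¼)*10065 = -4 + 10065/4 = 10049/4 ≈ 2512.3)
-m = -1*10049/4 = -10049/4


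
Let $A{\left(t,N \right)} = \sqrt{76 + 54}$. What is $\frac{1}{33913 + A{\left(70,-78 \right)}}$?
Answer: $\frac{33913}{1150091439} - \frac{\sqrt{130}}{1150091439} \approx 2.9477 \cdot 10^{-5}$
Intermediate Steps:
$A{\left(t,N \right)} = \sqrt{130}$
$\frac{1}{33913 + A{\left(70,-78 \right)}} = \frac{1}{33913 + \sqrt{130}}$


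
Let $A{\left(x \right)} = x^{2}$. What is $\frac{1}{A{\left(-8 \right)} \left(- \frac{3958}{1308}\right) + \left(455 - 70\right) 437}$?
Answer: $\frac{327}{54952787} \approx 5.9506 \cdot 10^{-6}$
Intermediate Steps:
$\frac{1}{A{\left(-8 \right)} \left(- \frac{3958}{1308}\right) + \left(455 - 70\right) 437} = \frac{1}{\left(-8\right)^{2} \left(- \frac{3958}{1308}\right) + \left(455 - 70\right) 437} = \frac{1}{64 \left(\left(-3958\right) \frac{1}{1308}\right) + 385 \cdot 437} = \frac{1}{64 \left(- \frac{1979}{654}\right) + 168245} = \frac{1}{- \frac{63328}{327} + 168245} = \frac{1}{\frac{54952787}{327}} = \frac{327}{54952787}$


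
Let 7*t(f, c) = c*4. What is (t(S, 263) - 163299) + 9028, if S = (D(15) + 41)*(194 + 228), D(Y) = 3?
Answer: -1078845/7 ≈ -1.5412e+5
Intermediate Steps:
S = 18568 (S = (3 + 41)*(194 + 228) = 44*422 = 18568)
t(f, c) = 4*c/7 (t(f, c) = (c*4)/7 = (4*c)/7 = 4*c/7)
(t(S, 263) - 163299) + 9028 = ((4/7)*263 - 163299) + 9028 = (1052/7 - 163299) + 9028 = -1142041/7 + 9028 = -1078845/7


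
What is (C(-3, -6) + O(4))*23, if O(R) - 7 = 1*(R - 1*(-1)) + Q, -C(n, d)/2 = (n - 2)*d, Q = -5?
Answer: -1219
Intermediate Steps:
C(n, d) = -2*d*(-2 + n) (C(n, d) = -2*(n - 2)*d = -2*(-2 + n)*d = -2*d*(-2 + n))
O(R) = 3 + R (O(R) = 7 + (1*(R - 1*(-1)) - 5) = 7 + (1*(R + 1) - 5) = 7 + (1*(1 + R) - 5) = 7 + ((1 + R) - 5) = 7 + (-4 + R) = 3 + R)
(C(-3, -6) + O(4))*23 = (2*(-6)*(2 - 1*(-3)) + (3 + 4))*23 = (2*(-6)*(2 + 3) + 7)*23 = (2*(-6)*5 + 7)*23 = (-60 + 7)*23 = -53*23 = -1219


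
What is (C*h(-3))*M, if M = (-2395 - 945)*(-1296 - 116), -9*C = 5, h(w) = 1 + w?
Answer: 47160800/9 ≈ 5.2401e+6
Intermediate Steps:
C = -5/9 (C = -1/9*5 = -5/9 ≈ -0.55556)
M = 4716080 (M = -3340*(-1412) = 4716080)
(C*h(-3))*M = -5*(1 - 3)/9*4716080 = -5/9*(-2)*4716080 = (10/9)*4716080 = 47160800/9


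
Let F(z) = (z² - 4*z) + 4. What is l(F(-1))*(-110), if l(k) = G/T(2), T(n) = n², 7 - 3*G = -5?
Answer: -110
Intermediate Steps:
G = 4 (G = 7/3 - ⅓*(-5) = 7/3 + 5/3 = 4)
F(z) = 4 + z² - 4*z
l(k) = 1 (l(k) = 4/(2²) = 4/4 = 4*(¼) = 1)
l(F(-1))*(-110) = 1*(-110) = -110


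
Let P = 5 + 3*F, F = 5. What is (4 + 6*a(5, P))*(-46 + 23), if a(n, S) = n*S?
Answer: -13892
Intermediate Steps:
P = 20 (P = 5 + 3*5 = 5 + 15 = 20)
a(n, S) = S*n
(4 + 6*a(5, P))*(-46 + 23) = (4 + 6*(20*5))*(-46 + 23) = (4 + 6*100)*(-23) = (4 + 600)*(-23) = 604*(-23) = -13892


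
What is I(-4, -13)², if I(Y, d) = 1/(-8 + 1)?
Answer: 1/49 ≈ 0.020408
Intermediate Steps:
I(Y, d) = -⅐ (I(Y, d) = 1/(-7) = -⅐)
I(-4, -13)² = (-⅐)² = 1/49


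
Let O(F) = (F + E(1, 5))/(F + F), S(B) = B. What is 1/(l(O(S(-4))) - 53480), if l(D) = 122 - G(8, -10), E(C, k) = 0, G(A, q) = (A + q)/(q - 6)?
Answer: -8/426865 ≈ -1.8741e-5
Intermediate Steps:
G(A, q) = (A + q)/(-6 + q)
O(F) = ½ (O(F) = (F + 0)/(F + F) = F/((2*F)) = F*(1/(2*F)) = ½)
l(D) = 975/8 (l(D) = 122 - (8 - 10)/(-6 - 10) = 122 - (-2)/(-16) = 122 - (-1)*(-2)/16 = 122 - 1*⅛ = 122 - ⅛ = 975/8)
1/(l(O(S(-4))) - 53480) = 1/(975/8 - 53480) = 1/(-426865/8) = -8/426865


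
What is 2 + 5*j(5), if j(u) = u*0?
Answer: 2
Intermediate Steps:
j(u) = 0
2 + 5*j(5) = 2 + 5*0 = 2 + 0 = 2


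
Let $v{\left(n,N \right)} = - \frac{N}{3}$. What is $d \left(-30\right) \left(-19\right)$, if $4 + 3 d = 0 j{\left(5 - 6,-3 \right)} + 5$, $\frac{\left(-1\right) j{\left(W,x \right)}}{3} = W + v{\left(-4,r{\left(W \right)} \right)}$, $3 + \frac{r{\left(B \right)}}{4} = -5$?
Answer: $190$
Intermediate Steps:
$r{\left(B \right)} = -32$ ($r{\left(B \right)} = -12 + 4 \left(-5\right) = -12 - 20 = -32$)
$v{\left(n,N \right)} = - \frac{N}{3}$
$j{\left(W,x \right)} = -32 - 3 W$ ($j{\left(W,x \right)} = - 3 \left(W - - \frac{32}{3}\right) = - 3 \left(W + \frac{32}{3}\right) = - 3 \left(\frac{32}{3} + W\right) = -32 - 3 W$)
$d = \frac{1}{3}$ ($d = - \frac{4}{3} + \frac{0 \left(-32 - 3 \left(5 - 6\right)\right) + 5}{3} = - \frac{4}{3} + \frac{0 \left(-32 - -3\right) + 5}{3} = - \frac{4}{3} + \frac{0 \left(-32 + 3\right) + 5}{3} = - \frac{4}{3} + \frac{0 \left(-29\right) + 5}{3} = - \frac{4}{3} + \frac{0 + 5}{3} = - \frac{4}{3} + \frac{1}{3} \cdot 5 = - \frac{4}{3} + \frac{5}{3} = \frac{1}{3} \approx 0.33333$)
$d \left(-30\right) \left(-19\right) = \frac{1}{3} \left(-30\right) \left(-19\right) = \left(-10\right) \left(-19\right) = 190$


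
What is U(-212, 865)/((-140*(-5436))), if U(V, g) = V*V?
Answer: 2809/47565 ≈ 0.059056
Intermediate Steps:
U(V, g) = V**2
U(-212, 865)/((-140*(-5436))) = (-212)**2/((-140*(-5436))) = 44944/761040 = 44944*(1/761040) = 2809/47565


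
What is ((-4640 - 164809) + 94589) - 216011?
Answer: -290871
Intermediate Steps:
((-4640 - 164809) + 94589) - 216011 = (-169449 + 94589) - 216011 = -74860 - 216011 = -290871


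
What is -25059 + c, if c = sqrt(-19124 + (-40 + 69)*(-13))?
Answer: -25059 + I*sqrt(19501) ≈ -25059.0 + 139.65*I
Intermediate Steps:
c = I*sqrt(19501) (c = sqrt(-19124 + 29*(-13)) = sqrt(-19124 - 377) = sqrt(-19501) = I*sqrt(19501) ≈ 139.65*I)
-25059 + c = -25059 + I*sqrt(19501)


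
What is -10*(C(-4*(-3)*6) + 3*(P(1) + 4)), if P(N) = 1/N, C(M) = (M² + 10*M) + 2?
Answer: -59210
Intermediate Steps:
C(M) = 2 + M² + 10*M
-10*(C(-4*(-3)*6) + 3*(P(1) + 4)) = -10*((2 + (-4*(-3)*6)² + 10*(-4*(-3)*6)) + 3*(1/1 + 4)) = -10*((2 + (12*6)² + 10*(12*6)) + 3*(1 + 4)) = -10*((2 + 72² + 10*72) + 3*5) = -10*((2 + 5184 + 720) + 15) = -10*(5906 + 15) = -10*5921 = -59210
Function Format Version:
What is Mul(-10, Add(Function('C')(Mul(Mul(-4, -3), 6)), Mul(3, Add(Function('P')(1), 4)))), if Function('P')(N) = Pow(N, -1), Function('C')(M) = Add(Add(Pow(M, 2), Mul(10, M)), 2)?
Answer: -59210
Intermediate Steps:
Function('C')(M) = Add(2, Pow(M, 2), Mul(10, M))
Mul(-10, Add(Function('C')(Mul(Mul(-4, -3), 6)), Mul(3, Add(Function('P')(1), 4)))) = Mul(-10, Add(Add(2, Pow(Mul(Mul(-4, -3), 6), 2), Mul(10, Mul(Mul(-4, -3), 6))), Mul(3, Add(Pow(1, -1), 4)))) = Mul(-10, Add(Add(2, Pow(Mul(12, 6), 2), Mul(10, Mul(12, 6))), Mul(3, Add(1, 4)))) = Mul(-10, Add(Add(2, Pow(72, 2), Mul(10, 72)), Mul(3, 5))) = Mul(-10, Add(Add(2, 5184, 720), 15)) = Mul(-10, Add(5906, 15)) = Mul(-10, 5921) = -59210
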